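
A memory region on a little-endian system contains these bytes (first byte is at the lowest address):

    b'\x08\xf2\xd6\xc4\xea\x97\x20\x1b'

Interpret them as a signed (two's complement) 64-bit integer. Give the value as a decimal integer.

Little-endian stores the least-significant byte at the lowest address.
Reassemble most-significant byte first: 1B 20 97 EA C4 D6 F2 08 → 0x1B2097EAC4D6F208.
0x1B2097EAC4D6F208 = 1954729272859357704.

1954729272859357704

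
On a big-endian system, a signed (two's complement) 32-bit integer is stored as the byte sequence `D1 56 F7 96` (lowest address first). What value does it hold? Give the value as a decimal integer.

-782829674

In big-endian order the high byte comes first in memory.
The bytes are already most-significant first: 0xD156F796.
Top bit is set, so as a signed 32-bit value this is 0xD156F796 − 2^32 = -782829674.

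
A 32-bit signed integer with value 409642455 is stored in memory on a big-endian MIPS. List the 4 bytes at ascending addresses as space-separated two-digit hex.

409642455 in hexadecimal, padded to 32 bits, is 0x186AA5D7.
Split into bytes (most-significant first): 18 6A A5 D7.
In big-endian order the high byte comes first in memory.
So the memory order matches the most-significant-first order: 18 6A A5 D7.

18 6A A5 D7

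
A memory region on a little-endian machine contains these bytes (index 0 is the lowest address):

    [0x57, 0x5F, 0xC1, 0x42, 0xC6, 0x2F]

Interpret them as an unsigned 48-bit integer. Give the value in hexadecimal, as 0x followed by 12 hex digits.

Little-endian stores the least-significant byte at the lowest address.
Reassemble most-significant byte first: 2F C6 42 C1 5F 57 → 0x2FC642C15F57.

0x2FC642C15F57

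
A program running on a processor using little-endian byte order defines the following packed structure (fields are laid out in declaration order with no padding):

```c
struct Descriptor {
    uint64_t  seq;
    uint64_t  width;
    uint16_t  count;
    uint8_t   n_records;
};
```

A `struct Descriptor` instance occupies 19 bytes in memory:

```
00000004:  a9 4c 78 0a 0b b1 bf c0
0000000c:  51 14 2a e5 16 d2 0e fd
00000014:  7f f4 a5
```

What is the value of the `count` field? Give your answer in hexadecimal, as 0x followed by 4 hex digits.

0xF47F

`count` follows `seq` (8 B), `width` (8 B), so it starts at offset 8 + 8 = 16 and occupies 2 bytes.
Bytes at offsets 16..17: 7F F4.
In little-endian order the low byte comes first in memory.
Reassemble most-significant byte first: F4 7F → 0xF47F.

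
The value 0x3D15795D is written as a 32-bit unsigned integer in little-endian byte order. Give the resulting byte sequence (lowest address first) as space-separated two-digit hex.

5D 79 15 3D

Split into bytes (most-significant first): 3D 15 79 5D.
Little-endian stores the least-significant byte at the lowest address.
So at ascending addresses the bytes are 5D 79 15 3D.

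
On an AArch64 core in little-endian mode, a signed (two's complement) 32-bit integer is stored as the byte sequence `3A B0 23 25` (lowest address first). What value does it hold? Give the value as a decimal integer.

623095866

Little-endian stores the least-significant byte at the lowest address.
Reassemble most-significant byte first: 25 23 B0 3A → 0x2523B03A.
0x2523B03A = 623095866.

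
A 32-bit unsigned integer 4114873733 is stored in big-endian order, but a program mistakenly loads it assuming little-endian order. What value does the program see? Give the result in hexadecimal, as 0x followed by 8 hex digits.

0x85FD43F5

4114873733 in 32-bit hexadecimal is 0xF543FD85.
Stored big-endian, the bytes at ascending addresses are F5 43 FD 85.
Read back as little-endian, the first byte is least significant, giving 0x85FD43F5.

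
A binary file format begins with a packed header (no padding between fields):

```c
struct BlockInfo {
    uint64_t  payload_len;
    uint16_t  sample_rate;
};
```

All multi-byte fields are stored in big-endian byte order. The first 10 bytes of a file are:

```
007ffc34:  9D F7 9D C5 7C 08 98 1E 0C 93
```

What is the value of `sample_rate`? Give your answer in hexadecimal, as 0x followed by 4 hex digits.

0x0C93

`sample_rate` follows `payload_len` (8 bytes), so it starts at byte offset 8 and occupies 2 bytes.
Bytes at offsets 8..9: 0C 93.
Big-endian stores the most-significant byte at the lowest address.
The bytes are already most-significant first: 0x0C93.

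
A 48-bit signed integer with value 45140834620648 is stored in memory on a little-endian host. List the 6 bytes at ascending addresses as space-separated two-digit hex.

E8 94 69 2B 0E 29

45140834620648 in hexadecimal, padded to 48 bits, is 0x290E2B6994E8.
Split into bytes (most-significant first): 29 0E 2B 69 94 E8.
Little-endian: lowest address holds the least-significant byte.
So at ascending addresses the bytes are E8 94 69 2B 0E 29.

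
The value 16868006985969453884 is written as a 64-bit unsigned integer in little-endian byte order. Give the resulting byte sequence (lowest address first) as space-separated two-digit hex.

3C 4B 84 B3 FB 32 17 EA

16868006985969453884 in hexadecimal, padded to 64 bits, is 0xEA1732FBB3844B3C.
Split into bytes (most-significant first): EA 17 32 FB B3 84 4B 3C.
Little-endian stores the least-significant byte at the lowest address.
So at ascending addresses the bytes are 3C 4B 84 B3 FB 32 17 EA.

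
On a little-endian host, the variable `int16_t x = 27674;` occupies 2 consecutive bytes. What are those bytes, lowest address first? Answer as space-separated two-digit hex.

27674 in hexadecimal, padded to 16 bits, is 0x6C1A.
Split into bytes (most-significant first): 6C 1A.
Little-endian stores the least-significant byte at the lowest address.
So at ascending addresses the bytes are 1A 6C.

1A 6C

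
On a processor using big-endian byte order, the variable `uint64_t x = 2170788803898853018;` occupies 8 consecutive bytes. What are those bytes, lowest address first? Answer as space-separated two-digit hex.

2170788803898853018 in hexadecimal, padded to 64 bits, is 0x1E2030EA72C9469A.
Split into bytes (most-significant first): 1E 20 30 EA 72 C9 46 9A.
In big-endian order the high byte comes first in memory.
So the memory order matches the most-significant-first order: 1E 20 30 EA 72 C9 46 9A.

1E 20 30 EA 72 C9 46 9A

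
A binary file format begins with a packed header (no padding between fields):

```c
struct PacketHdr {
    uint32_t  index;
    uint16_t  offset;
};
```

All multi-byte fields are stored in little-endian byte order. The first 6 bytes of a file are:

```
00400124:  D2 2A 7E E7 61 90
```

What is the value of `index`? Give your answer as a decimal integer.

`index` is the first field, at byte offset 0, occupying 4 bytes.
Bytes at offsets 0..3: D2 2A 7E E7.
In little-endian order the low byte comes first in memory.
Reassemble most-significant byte first: E7 7E 2A D2 → 0xE77E2AD2.
0xE77E2AD2 = 3883805394.

3883805394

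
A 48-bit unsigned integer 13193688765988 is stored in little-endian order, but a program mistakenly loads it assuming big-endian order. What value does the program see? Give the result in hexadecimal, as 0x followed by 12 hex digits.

0x24D621E5FF0B

13193688765988 in 48-bit hexadecimal is 0x0BFFE521D624.
Stored little-endian, the bytes at ascending addresses are 24 D6 21 E5 FF 0B.
Read back as big-endian, the last byte is least significant, giving 0x24D621E5FF0B.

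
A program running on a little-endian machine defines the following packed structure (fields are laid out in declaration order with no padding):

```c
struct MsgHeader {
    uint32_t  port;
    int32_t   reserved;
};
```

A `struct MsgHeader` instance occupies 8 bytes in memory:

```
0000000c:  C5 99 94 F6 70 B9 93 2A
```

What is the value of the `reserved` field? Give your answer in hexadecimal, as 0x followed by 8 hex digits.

0x2A93B970

`reserved` follows `port` (4 bytes), so it starts at byte offset 4 and occupies 4 bytes.
Bytes at offsets 4..7: 70 B9 93 2A.
In little-endian order the low byte comes first in memory.
Reassemble most-significant byte first: 2A 93 B9 70 → 0x2A93B970.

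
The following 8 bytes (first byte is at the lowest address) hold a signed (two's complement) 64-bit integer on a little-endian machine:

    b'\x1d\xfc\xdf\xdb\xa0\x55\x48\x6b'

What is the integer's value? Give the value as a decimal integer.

7730522909753474077

In little-endian order the low byte comes first in memory.
Reassemble most-significant byte first: 6B 48 55 A0 DB DF FC 1D → 0x6B4855A0DBDFFC1D.
0x6B4855A0DBDFFC1D = 7730522909753474077.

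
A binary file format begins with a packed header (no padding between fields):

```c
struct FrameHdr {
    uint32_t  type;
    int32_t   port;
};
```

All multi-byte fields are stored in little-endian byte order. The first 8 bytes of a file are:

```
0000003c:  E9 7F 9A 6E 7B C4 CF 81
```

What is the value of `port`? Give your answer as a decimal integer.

`port` follows `type` (4 bytes), so it starts at byte offset 4 and occupies 4 bytes.
Bytes at offsets 4..7: 7B C4 CF 81.
Little-endian stores the least-significant byte at the lowest address.
Reassemble most-significant byte first: 81 CF C4 7B → 0x81CFC47B.
Top bit is set, so as a signed 32-bit value this is 0x81CFC47B − 2^32 = -2117090181.

-2117090181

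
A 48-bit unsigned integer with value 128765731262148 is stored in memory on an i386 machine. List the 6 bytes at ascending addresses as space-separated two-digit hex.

C4 CE AB 9B 1C 75

128765731262148 in hexadecimal, padded to 48 bits, is 0x751C9BABCEC4.
Split into bytes (most-significant first): 75 1C 9B AB CE C4.
In little-endian order the low byte comes first in memory.
So at ascending addresses the bytes are C4 CE AB 9B 1C 75.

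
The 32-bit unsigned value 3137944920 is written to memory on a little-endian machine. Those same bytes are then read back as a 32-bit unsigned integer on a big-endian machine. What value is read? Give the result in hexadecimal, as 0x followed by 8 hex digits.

0x583D09BB

3137944920 in 32-bit hexadecimal is 0xBB093D58.
Stored little-endian, the bytes at ascending addresses are 58 3D 09 BB.
Read back as big-endian, the last byte is least significant, giving 0x583D09BB.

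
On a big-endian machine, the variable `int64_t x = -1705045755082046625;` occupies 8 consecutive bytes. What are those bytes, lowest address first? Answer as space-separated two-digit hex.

E8 56 75 EB 62 8C 03 5F

Two's complement of -1705045755082046625 in 64 bits: 1705045755082046625 = 0x17A98A149D73FCA1; invert → 0xE85675EB628C035E; add 1 → 0xE85675EB628C035F.
Split into bytes (most-significant first): E8 56 75 EB 62 8C 03 5F.
Big-endian: lowest address holds the most-significant byte.
So the memory order matches the most-significant-first order: E8 56 75 EB 62 8C 03 5F.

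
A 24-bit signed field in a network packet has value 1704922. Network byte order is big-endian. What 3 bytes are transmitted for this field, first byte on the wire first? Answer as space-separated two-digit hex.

1704922 in hexadecimal, padded to 24 bits, is 0x1A03DA.
Split into bytes (most-significant first): 1A 03 DA.
In big-endian order the high byte comes first in memory.
So the memory order matches the most-significant-first order: 1A 03 DA.

1A 03 DA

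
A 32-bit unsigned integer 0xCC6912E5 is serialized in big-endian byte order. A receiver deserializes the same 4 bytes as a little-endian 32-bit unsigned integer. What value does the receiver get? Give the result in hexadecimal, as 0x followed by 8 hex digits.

0xE51269CC

Stored big-endian, the bytes at ascending addresses are CC 69 12 E5.
Read back as little-endian, the first byte is least significant, giving 0xE51269CC.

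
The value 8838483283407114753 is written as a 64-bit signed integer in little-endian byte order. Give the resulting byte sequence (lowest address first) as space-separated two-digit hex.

8838483283407114753 in hexadecimal, padded to 64 bits, is 0x7AA899B7CCB59201.
Split into bytes (most-significant first): 7A A8 99 B7 CC B5 92 01.
Little-endian stores the least-significant byte at the lowest address.
So at ascending addresses the bytes are 01 92 B5 CC B7 99 A8 7A.

01 92 B5 CC B7 99 A8 7A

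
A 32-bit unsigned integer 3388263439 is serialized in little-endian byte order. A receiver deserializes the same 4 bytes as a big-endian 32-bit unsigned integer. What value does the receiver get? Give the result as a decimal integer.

3388263439 in 32-bit hexadecimal is 0xC9F4CC0F.
Stored little-endian, the bytes at ascending addresses are 0F CC F4 C9.
Read back as big-endian, the last byte is least significant, giving 0x0FCCF4C9.
0x0FCCF4C9 = 265090249.

265090249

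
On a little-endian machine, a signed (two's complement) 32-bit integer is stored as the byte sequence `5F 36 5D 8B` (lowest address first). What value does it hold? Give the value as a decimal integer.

-1956825505

Little-endian stores the least-significant byte at the lowest address.
Reassemble most-significant byte first: 8B 5D 36 5F → 0x8B5D365F.
Top bit is set, so as a signed 32-bit value this is 0x8B5D365F − 2^32 = -1956825505.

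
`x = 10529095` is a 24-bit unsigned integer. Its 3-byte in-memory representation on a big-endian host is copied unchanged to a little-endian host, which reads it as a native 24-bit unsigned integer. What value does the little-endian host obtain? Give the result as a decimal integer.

4696480

10529095 in 24-bit hexadecimal is 0xA0A947.
Stored big-endian, the bytes at ascending addresses are A0 A9 47.
Read back as little-endian, the first byte is least significant, giving 0x47A9A0.
0x47A9A0 = 4696480.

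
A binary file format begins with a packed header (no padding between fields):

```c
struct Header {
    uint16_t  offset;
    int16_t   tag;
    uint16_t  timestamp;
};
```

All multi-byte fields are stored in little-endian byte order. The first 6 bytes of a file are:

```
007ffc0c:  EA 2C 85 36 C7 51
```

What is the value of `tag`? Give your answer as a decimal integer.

`tag` follows `offset` (2 bytes), so it starts at byte offset 2 and occupies 2 bytes.
Bytes at offsets 2..3: 85 36.
Little-endian stores the least-significant byte at the lowest address.
Reassemble most-significant byte first: 36 85 → 0x3685.
0x3685 = 13957.

13957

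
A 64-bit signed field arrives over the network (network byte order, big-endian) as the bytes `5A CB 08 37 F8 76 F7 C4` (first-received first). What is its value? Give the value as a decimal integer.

Big-endian: lowest address holds the most-significant byte.
The bytes are already most-significant first: 0x5ACB0837F876F7C4.
0x5ACB0837F876F7C4 = 6542331920170547140.

6542331920170547140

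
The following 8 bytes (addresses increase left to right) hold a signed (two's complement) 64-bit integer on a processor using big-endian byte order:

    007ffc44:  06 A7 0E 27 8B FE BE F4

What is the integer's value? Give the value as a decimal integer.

Big-endian stores the most-significant byte at the lowest address.
The bytes are already most-significant first: 0x06A70E278BFEBEF4.
0x06A70E278BFEBEF4 = 479367448353488628.

479367448353488628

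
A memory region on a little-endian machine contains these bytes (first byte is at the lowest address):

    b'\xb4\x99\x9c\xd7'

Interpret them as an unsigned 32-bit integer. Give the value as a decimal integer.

3617364404

Little-endian stores the least-significant byte at the lowest address.
Reassemble most-significant byte first: D7 9C 99 B4 → 0xD79C99B4.
0xD79C99B4 = 3617364404.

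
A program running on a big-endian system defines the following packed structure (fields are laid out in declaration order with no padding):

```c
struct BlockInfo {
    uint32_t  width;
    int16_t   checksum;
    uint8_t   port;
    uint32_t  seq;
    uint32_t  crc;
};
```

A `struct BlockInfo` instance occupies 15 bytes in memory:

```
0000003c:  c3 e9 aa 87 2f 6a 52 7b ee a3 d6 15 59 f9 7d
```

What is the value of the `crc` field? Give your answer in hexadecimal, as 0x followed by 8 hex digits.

0x1559F97D

`crc` follows `width` (4 B), `checksum` (2 B), `port` (1 B), `seq` (4 B), so it starts at offset 4 + 2 + 1 + 4 = 11 and occupies 4 bytes.
Bytes at offsets 11..14: 15 59 F9 7D.
In big-endian order the high byte comes first in memory.
The bytes are already most-significant first: 0x1559F97D.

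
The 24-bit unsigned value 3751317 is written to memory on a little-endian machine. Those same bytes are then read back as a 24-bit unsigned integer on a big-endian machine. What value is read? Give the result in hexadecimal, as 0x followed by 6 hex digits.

3751317 in 24-bit hexadecimal is 0x393D95.
Stored little-endian, the bytes at ascending addresses are 95 3D 39.
Read back as big-endian, the last byte is least significant, giving 0x953D39.

0x953D39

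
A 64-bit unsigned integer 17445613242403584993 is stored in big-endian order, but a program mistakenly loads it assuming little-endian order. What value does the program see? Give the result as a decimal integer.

17445613242403584993 in 64-bit hexadecimal is 0xF21B44D02A50FBE1.
Stored big-endian, the bytes at ascending addresses are F2 1B 44 D0 2A 50 FB E1.
Read back as little-endian, the first byte is least significant, giving 0xE1FB502AD0441BF2.
0xE1FB502AD0441BF2 = 16283697022501133298.

16283697022501133298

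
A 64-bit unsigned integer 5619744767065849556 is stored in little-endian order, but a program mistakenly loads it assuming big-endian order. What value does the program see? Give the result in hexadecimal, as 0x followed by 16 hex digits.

5619744767065849556 in 64-bit hexadecimal is 0x4DFD58174951FED4.
Stored little-endian, the bytes at ascending addresses are D4 FE 51 49 17 58 FD 4D.
Read back as big-endian, the last byte is least significant, giving 0xD4FE51491758FD4D.

0xD4FE51491758FD4D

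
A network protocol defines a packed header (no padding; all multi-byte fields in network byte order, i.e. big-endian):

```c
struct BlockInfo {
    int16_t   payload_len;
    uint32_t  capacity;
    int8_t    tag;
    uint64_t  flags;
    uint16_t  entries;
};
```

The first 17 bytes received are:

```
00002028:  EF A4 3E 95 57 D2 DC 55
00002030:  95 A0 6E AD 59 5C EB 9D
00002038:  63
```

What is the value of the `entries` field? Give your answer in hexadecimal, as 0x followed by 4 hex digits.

`entries` follows `payload_len` (2 B), `capacity` (4 B), `tag` (1 B), `flags` (8 B), so it starts at offset 2 + 4 + 1 + 8 = 15 and occupies 2 bytes.
Bytes at offsets 15..16: 9D 63.
Big-endian: lowest address holds the most-significant byte.
The bytes are already most-significant first: 0x9D63.

0x9D63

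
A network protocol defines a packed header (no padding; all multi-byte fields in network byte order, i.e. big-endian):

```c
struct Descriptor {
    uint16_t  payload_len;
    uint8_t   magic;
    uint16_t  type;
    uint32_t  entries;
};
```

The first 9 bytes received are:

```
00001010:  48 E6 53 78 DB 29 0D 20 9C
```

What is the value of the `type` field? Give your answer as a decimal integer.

30939

`type` follows `payload_len` (2 B), `magic` (1 B), so it starts at offset 2 + 1 = 3 and occupies 2 bytes.
Bytes at offsets 3..4: 78 DB.
Big-endian stores the most-significant byte at the lowest address.
The bytes are already most-significant first: 0x78DB.
0x78DB = 30939.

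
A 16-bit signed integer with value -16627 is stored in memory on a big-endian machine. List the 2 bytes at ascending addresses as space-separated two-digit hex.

Two's complement of -16627 in 16 bits: 16627 = 0x40F3; invert → 0xBF0C; add 1 → 0xBF0D.
Split into bytes (most-significant first): BF 0D.
Big-endian stores the most-significant byte at the lowest address.
So the memory order matches the most-significant-first order: BF 0D.

BF 0D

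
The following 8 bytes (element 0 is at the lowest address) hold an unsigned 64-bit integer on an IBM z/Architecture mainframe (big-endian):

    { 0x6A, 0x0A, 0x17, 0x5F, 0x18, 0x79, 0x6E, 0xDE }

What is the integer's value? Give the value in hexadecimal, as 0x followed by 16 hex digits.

Big-endian: lowest address holds the most-significant byte.
The bytes are already most-significant first: 0x6A0A175F18796EDE.

0x6A0A175F18796EDE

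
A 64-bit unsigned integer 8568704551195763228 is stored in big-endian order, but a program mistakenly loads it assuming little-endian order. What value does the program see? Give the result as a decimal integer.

2081309469331417718

8568704551195763228 in 64-bit hexadecimal is 0x76EA2763EF4BE21C.
Stored big-endian, the bytes at ascending addresses are 76 EA 27 63 EF 4B E2 1C.
Read back as little-endian, the first byte is least significant, giving 0x1CE24BEF6327EA76.
0x1CE24BEF6327EA76 = 2081309469331417718.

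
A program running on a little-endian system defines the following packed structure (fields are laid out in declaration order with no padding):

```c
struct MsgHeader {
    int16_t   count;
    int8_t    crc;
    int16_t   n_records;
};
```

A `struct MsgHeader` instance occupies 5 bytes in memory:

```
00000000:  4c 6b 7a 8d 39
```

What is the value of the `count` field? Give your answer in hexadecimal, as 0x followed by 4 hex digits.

`count` is the first field, at byte offset 0, occupying 2 bytes.
Bytes at offsets 0..1: 4C 6B.
Little-endian: lowest address holds the least-significant byte.
Reassemble most-significant byte first: 6B 4C → 0x6B4C.

0x6B4C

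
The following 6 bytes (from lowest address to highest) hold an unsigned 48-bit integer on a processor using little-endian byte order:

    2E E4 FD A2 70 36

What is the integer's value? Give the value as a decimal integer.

59857398785070

In little-endian order the low byte comes first in memory.
Reassemble most-significant byte first: 36 70 A2 FD E4 2E → 0x3670A2FDE42E.
0x3670A2FDE42E = 59857398785070.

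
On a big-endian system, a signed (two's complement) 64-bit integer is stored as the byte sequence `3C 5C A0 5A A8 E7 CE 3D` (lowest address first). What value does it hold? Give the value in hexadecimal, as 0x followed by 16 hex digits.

0x3C5CA05AA8E7CE3D

Big-endian stores the most-significant byte at the lowest address.
The bytes are already most-significant first: 0x3C5CA05AA8E7CE3D.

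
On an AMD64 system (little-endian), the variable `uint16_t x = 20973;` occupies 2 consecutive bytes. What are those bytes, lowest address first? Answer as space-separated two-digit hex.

20973 in hexadecimal, padded to 16 bits, is 0x51ED.
Split into bytes (most-significant first): 51 ED.
Little-endian stores the least-significant byte at the lowest address.
So at ascending addresses the bytes are ED 51.

ED 51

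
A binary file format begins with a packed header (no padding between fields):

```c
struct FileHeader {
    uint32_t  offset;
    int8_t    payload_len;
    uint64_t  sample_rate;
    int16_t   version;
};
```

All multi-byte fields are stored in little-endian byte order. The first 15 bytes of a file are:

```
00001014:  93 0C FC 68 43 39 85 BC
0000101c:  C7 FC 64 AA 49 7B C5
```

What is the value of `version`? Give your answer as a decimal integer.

-14981

`version` follows `offset` (4 B), `payload_len` (1 B), `sample_rate` (8 B), so it starts at offset 4 + 1 + 8 = 13 and occupies 2 bytes.
Bytes at offsets 13..14: 7B C5.
Little-endian stores the least-significant byte at the lowest address.
Reassemble most-significant byte first: C5 7B → 0xC57B.
Top bit is set, so as a signed 16-bit value this is 0xC57B − 2^16 = -14981.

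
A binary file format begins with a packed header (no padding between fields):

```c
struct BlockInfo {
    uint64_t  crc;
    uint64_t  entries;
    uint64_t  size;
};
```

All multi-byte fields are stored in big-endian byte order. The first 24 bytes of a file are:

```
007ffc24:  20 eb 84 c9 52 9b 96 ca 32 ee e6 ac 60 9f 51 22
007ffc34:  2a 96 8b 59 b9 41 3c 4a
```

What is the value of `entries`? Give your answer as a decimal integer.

`entries` follows `crc` (8 bytes), so it starts at byte offset 8 and occupies 8 bytes.
Bytes at offsets 8..15: 32 EE E6 AC 60 9F 51 22.
In big-endian order the high byte comes first in memory.
The bytes are already most-significant first: 0x32EEE6AC609F5122.
0x32EEE6AC609F5122 = 3670124374383350050.

3670124374383350050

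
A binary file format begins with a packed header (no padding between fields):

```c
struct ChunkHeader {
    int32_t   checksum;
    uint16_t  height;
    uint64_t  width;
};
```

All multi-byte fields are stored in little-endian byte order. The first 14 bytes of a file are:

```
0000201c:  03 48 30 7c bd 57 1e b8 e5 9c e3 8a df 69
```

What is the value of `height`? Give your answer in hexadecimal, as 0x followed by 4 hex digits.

0x57BD

`height` follows `checksum` (4 bytes), so it starts at byte offset 4 and occupies 2 bytes.
Bytes at offsets 4..5: BD 57.
In little-endian order the low byte comes first in memory.
Reassemble most-significant byte first: 57 BD → 0x57BD.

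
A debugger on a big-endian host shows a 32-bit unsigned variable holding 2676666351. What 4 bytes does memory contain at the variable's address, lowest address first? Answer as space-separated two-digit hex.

2676666351 in hexadecimal, padded to 32 bits, is 0x9F8AAFEF.
Split into bytes (most-significant first): 9F 8A AF EF.
Big-endian stores the most-significant byte at the lowest address.
So the memory order matches the most-significant-first order: 9F 8A AF EF.

9F 8A AF EF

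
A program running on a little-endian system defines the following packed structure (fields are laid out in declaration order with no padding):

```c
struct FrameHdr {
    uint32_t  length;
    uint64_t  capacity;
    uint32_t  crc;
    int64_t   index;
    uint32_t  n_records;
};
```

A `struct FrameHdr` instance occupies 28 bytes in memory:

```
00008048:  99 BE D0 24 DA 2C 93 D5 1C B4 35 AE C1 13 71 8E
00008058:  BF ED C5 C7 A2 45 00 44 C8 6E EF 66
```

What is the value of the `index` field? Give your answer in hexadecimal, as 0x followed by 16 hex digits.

`index` follows `length` (4 B), `capacity` (8 B), `crc` (4 B), so it starts at offset 4 + 8 + 4 = 16 and occupies 8 bytes.
Bytes at offsets 16..23: BF ED C5 C7 A2 45 00 44.
In little-endian order the low byte comes first in memory.
Reassemble most-significant byte first: 44 00 45 A2 C7 C5 ED BF → 0x440045A2C7C5EDBF.

0x440045A2C7C5EDBF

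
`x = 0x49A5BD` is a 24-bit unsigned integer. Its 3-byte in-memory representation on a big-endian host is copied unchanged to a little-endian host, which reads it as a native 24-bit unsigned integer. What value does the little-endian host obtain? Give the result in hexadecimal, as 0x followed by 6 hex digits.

Stored big-endian, the bytes at ascending addresses are 49 A5 BD.
Read back as little-endian, the first byte is least significant, giving 0xBDA549.

0xBDA549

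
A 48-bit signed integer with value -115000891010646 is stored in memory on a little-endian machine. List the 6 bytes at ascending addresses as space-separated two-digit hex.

Two's complement of -115000891010646 in 48 bits: 115000891010646 = 0x6897BB41EE56; invert → 0x976844BE11A9; add 1 → 0x976844BE11AA.
Split into bytes (most-significant first): 97 68 44 BE 11 AA.
In little-endian order the low byte comes first in memory.
So at ascending addresses the bytes are AA 11 BE 44 68 97.

AA 11 BE 44 68 97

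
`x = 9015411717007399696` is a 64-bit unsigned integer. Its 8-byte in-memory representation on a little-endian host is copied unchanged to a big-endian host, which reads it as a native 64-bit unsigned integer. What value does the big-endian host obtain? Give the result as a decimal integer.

9015411717007399696 in 64-bit hexadecimal is 0x7D1D2D30E01EDB10.
Stored little-endian, the bytes at ascending addresses are 10 DB 1E E0 30 2D 1D 7D.
Read back as big-endian, the last byte is least significant, giving 0x10DB1EE0302D1D7D.
0x10DB1EE0302D1D7D = 1214598472736251261.

1214598472736251261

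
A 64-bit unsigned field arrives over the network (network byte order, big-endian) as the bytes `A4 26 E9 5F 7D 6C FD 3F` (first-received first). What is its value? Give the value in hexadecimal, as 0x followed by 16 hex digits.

In big-endian order the high byte comes first in memory.
The bytes are already most-significant first: 0xA426E95F7D6CFD3F.

0xA426E95F7D6CFD3F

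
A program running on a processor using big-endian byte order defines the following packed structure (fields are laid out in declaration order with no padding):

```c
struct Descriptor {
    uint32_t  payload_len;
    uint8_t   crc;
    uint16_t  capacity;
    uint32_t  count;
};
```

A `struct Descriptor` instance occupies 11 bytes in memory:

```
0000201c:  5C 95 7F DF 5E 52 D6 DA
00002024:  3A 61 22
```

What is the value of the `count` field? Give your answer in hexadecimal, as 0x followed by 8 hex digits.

`count` follows `payload_len` (4 B), `crc` (1 B), `capacity` (2 B), so it starts at offset 4 + 1 + 2 = 7 and occupies 4 bytes.
Bytes at offsets 7..10: DA 3A 61 22.
Big-endian stores the most-significant byte at the lowest address.
The bytes are already most-significant first: 0xDA3A6122.

0xDA3A6122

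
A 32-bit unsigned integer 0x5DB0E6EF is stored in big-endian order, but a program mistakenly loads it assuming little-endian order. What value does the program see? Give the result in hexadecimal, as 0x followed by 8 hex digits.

0xEFE6B05D

Stored big-endian, the bytes at ascending addresses are 5D B0 E6 EF.
Read back as little-endian, the first byte is least significant, giving 0xEFE6B05D.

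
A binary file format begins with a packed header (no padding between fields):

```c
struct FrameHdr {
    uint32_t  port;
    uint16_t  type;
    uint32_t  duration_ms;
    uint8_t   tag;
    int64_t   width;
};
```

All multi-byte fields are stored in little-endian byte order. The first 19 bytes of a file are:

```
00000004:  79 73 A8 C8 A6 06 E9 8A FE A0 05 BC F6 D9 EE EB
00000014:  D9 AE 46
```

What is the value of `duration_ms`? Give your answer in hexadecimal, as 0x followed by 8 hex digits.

`duration_ms` follows `port` (4 B), `type` (2 B), so it starts at offset 4 + 2 = 6 and occupies 4 bytes.
Bytes at offsets 6..9: E9 8A FE A0.
Little-endian stores the least-significant byte at the lowest address.
Reassemble most-significant byte first: A0 FE 8A E9 → 0xA0FE8AE9.

0xA0FE8AE9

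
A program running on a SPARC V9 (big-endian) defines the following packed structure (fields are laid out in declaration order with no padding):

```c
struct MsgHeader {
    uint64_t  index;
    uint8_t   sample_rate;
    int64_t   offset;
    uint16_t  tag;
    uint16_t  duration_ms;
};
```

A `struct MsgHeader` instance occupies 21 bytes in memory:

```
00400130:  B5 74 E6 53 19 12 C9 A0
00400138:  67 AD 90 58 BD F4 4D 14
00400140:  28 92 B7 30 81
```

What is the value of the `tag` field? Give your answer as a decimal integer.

`tag` follows `index` (8 B), `sample_rate` (1 B), `offset` (8 B), so it starts at offset 8 + 1 + 8 = 17 and occupies 2 bytes.
Bytes at offsets 17..18: 92 B7.
Big-endian: lowest address holds the most-significant byte.
The bytes are already most-significant first: 0x92B7.
0x92B7 = 37559.

37559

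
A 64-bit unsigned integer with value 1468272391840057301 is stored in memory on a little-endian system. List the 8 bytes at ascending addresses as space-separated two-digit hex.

1468272391840057301 in hexadecimal, padded to 64 bits, is 0x146059F60D23C7D5.
Split into bytes (most-significant first): 14 60 59 F6 0D 23 C7 D5.
Little-endian stores the least-significant byte at the lowest address.
So at ascending addresses the bytes are D5 C7 23 0D F6 59 60 14.

D5 C7 23 0D F6 59 60 14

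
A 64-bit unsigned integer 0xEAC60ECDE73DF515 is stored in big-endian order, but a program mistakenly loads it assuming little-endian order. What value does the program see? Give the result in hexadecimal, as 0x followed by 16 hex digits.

0x15F53DE7CD0EC6EA

Stored big-endian, the bytes at ascending addresses are EA C6 0E CD E7 3D F5 15.
Read back as little-endian, the first byte is least significant, giving 0x15F53DE7CD0EC6EA.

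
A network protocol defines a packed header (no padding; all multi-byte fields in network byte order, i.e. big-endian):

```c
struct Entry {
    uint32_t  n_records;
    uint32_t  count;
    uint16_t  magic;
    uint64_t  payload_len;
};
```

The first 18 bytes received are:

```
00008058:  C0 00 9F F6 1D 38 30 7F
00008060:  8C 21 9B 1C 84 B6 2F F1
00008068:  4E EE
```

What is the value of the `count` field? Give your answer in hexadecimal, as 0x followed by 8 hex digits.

0x1D38307F

`count` follows `n_records` (4 bytes), so it starts at byte offset 4 and occupies 4 bytes.
Bytes at offsets 4..7: 1D 38 30 7F.
Big-endian: lowest address holds the most-significant byte.
The bytes are already most-significant first: 0x1D38307F.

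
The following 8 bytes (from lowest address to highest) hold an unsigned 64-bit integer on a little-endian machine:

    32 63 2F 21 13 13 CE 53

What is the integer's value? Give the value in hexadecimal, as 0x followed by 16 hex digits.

Little-endian stores the least-significant byte at the lowest address.
Reassemble most-significant byte first: 53 CE 13 13 21 2F 63 32 → 0x53CE1313212F6332.

0x53CE1313212F6332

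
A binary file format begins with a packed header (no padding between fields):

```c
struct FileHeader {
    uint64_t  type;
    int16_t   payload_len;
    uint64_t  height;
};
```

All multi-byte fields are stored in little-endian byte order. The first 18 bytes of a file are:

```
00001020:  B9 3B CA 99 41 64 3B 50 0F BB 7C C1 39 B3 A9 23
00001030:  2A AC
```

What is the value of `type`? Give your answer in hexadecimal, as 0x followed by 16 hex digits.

0x503B644199CA3BB9

`type` is the first field, at byte offset 0, occupying 8 bytes.
Bytes at offsets 0..7: B9 3B CA 99 41 64 3B 50.
In little-endian order the low byte comes first in memory.
Reassemble most-significant byte first: 50 3B 64 41 99 CA 3B B9 → 0x503B644199CA3BB9.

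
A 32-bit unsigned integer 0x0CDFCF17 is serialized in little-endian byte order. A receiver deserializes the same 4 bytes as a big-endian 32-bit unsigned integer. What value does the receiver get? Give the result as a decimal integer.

399499020

Stored little-endian, the bytes at ascending addresses are 17 CF DF 0C.
Read back as big-endian, the last byte is least significant, giving 0x17CFDF0C.
0x17CFDF0C = 399499020.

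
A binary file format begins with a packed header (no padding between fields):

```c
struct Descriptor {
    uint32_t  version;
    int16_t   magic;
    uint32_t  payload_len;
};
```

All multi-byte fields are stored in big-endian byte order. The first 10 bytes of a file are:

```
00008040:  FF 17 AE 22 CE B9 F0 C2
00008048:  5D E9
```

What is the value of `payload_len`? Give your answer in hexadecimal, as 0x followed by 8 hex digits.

`payload_len` follows `version` (4 B), `magic` (2 B), so it starts at offset 4 + 2 = 6 and occupies 4 bytes.
Bytes at offsets 6..9: F0 C2 5D E9.
Big-endian: lowest address holds the most-significant byte.
The bytes are already most-significant first: 0xF0C25DE9.

0xF0C25DE9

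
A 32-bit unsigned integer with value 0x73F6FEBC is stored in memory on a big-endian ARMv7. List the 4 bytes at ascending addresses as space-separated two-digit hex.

73 F6 FE BC

Split into bytes (most-significant first): 73 F6 FE BC.
Big-endian stores the most-significant byte at the lowest address.
So the memory order matches the most-significant-first order: 73 F6 FE BC.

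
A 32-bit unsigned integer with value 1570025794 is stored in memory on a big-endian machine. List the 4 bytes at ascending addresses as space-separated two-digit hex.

1570025794 in hexadecimal, padded to 32 bits, is 0x5D94B142.
Split into bytes (most-significant first): 5D 94 B1 42.
Big-endian: lowest address holds the most-significant byte.
So the memory order matches the most-significant-first order: 5D 94 B1 42.

5D 94 B1 42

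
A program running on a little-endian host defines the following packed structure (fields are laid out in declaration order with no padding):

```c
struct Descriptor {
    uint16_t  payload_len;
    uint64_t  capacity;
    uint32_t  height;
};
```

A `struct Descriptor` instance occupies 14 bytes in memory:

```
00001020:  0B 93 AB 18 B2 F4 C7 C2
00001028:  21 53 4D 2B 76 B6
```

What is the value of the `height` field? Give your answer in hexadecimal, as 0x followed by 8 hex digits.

0xB6762B4D

`height` follows `payload_len` (2 B), `capacity` (8 B), so it starts at offset 2 + 8 = 10 and occupies 4 bytes.
Bytes at offsets 10..13: 4D 2B 76 B6.
In little-endian order the low byte comes first in memory.
Reassemble most-significant byte first: B6 76 2B 4D → 0xB6762B4D.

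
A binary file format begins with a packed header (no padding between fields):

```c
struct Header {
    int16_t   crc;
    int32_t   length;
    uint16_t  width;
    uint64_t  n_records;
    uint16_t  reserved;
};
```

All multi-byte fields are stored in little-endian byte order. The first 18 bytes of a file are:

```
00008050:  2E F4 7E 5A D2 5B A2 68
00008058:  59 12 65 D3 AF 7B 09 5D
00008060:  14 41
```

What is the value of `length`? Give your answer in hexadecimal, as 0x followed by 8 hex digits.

`length` follows `crc` (2 bytes), so it starts at byte offset 2 and occupies 4 bytes.
Bytes at offsets 2..5: 7E 5A D2 5B.
Little-endian: lowest address holds the least-significant byte.
Reassemble most-significant byte first: 5B D2 5A 7E → 0x5BD25A7E.

0x5BD25A7E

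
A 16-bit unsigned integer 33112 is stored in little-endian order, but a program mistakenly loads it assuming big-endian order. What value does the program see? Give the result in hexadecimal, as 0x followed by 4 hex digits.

0x5881

33112 in 16-bit hexadecimal is 0x8158.
Stored little-endian, the bytes at ascending addresses are 58 81.
Read back as big-endian, the last byte is least significant, giving 0x5881.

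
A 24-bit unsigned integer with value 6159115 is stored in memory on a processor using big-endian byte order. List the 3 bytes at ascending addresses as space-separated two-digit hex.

5D FB 0B

6159115 in hexadecimal, padded to 24 bits, is 0x5DFB0B.
Split into bytes (most-significant first): 5D FB 0B.
Big-endian stores the most-significant byte at the lowest address.
So the memory order matches the most-significant-first order: 5D FB 0B.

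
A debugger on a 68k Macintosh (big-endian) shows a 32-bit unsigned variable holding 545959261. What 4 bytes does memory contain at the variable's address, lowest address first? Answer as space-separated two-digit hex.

545959261 in hexadecimal, padded to 32 bits, is 0x208AAD5D.
Split into bytes (most-significant first): 20 8A AD 5D.
Big-endian stores the most-significant byte at the lowest address.
So the memory order matches the most-significant-first order: 20 8A AD 5D.

20 8A AD 5D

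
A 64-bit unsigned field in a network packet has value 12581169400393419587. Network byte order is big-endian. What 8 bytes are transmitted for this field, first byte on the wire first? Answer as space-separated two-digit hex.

12581169400393419587 in hexadecimal, padded to 64 bits, is 0xAE994AE96976CB43.
Split into bytes (most-significant first): AE 99 4A E9 69 76 CB 43.
In big-endian order the high byte comes first in memory.
So the memory order matches the most-significant-first order: AE 99 4A E9 69 76 CB 43.

AE 99 4A E9 69 76 CB 43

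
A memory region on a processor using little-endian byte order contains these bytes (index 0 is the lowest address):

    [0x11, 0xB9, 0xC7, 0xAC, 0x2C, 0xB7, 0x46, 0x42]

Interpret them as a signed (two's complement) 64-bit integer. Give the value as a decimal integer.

4775705857378203921

In little-endian order the low byte comes first in memory.
Reassemble most-significant byte first: 42 46 B7 2C AC C7 B9 11 → 0x4246B72CACC7B911.
0x4246B72CACC7B911 = 4775705857378203921.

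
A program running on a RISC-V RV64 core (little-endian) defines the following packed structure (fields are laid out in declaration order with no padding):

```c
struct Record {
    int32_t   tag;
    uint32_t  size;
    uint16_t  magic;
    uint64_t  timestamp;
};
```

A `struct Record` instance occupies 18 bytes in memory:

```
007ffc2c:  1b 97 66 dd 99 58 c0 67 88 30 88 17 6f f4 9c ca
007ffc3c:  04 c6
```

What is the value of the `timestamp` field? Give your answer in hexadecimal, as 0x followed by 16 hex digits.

0xC604CA9CF46F1788

`timestamp` follows `tag` (4 B), `size` (4 B), `magic` (2 B), so it starts at offset 4 + 4 + 2 = 10 and occupies 8 bytes.
Bytes at offsets 10..17: 88 17 6F F4 9C CA 04 C6.
Little-endian stores the least-significant byte at the lowest address.
Reassemble most-significant byte first: C6 04 CA 9C F4 6F 17 88 → 0xC604CA9CF46F1788.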